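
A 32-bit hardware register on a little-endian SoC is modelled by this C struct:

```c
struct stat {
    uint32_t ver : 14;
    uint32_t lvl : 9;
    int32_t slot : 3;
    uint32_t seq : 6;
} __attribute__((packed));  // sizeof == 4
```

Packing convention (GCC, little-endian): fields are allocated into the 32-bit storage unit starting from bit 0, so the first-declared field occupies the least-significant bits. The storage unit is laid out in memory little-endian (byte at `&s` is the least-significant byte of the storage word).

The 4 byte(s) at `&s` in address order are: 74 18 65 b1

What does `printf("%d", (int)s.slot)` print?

2

[0]=0x74 [1]=0x18 [2]=0x65 [3]=0xb1 (little-endian) → word 0xb1651874
ver:14 @ bit 0 → (0xb1651874>>0)&0x3fff = 0x1874
lvl:9 @ bit 14 → (0xb1651874>>14)&0x1ff = 0x194
slot:3 @ bit 23 → (0xb1651874>>23)&0x7 = 0x2  ←
seq:6 @ bit 26 → (0xb1651874>>26)&0x3f = 0x2c
slot signed 3b, MSB=0: value = 2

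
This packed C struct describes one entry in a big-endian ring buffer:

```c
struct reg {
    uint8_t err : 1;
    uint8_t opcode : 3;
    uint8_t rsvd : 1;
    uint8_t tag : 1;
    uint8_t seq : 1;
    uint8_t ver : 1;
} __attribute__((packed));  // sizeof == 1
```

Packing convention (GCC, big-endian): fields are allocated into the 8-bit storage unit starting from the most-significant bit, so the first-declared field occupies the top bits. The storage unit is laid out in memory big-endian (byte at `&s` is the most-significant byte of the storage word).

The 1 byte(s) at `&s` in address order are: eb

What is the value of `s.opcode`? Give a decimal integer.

[0]=0xeb (big-endian) → word 0xeb
err [7+:1] = (word>>7) & 0x1 = 1
opcode [4+:3] = (word>>4) & 0x7 = 6  ←
rsvd [3+:1] = (word>>3) & 0x1 = 1
tag [2+:1] = (word>>2) & 0x1 = 0
seq [1+:1] = (word>>1) & 0x1 = 1
ver [0+:1] = (word>>0) & 0x1 = 1

6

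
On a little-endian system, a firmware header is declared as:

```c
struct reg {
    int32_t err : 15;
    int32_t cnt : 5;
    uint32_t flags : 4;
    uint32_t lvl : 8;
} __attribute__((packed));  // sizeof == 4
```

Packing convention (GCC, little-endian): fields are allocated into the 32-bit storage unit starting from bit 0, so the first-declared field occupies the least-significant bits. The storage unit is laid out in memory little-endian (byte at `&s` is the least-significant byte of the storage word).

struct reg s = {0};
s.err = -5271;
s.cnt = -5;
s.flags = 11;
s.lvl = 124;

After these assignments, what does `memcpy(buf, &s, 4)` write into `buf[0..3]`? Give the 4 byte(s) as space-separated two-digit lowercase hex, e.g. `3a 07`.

69 eb bd 7c

err:15 = -5271 → 0x6b69 << 0 → word 0x00006b69
cnt:5 = -5 → 0x1b << 15 → word 0x000deb69
flags:4 = 11 → 0xb << 20 → word 0x00bdeb69
lvl:8 = 124 → 0x7c << 24 → word 0x7cbdeb69
word = 0x7cbdeb69 → little-endian bytes:
  [0]=0x69  [1]=0xeb  [2]=0xbd  [3]=0x7c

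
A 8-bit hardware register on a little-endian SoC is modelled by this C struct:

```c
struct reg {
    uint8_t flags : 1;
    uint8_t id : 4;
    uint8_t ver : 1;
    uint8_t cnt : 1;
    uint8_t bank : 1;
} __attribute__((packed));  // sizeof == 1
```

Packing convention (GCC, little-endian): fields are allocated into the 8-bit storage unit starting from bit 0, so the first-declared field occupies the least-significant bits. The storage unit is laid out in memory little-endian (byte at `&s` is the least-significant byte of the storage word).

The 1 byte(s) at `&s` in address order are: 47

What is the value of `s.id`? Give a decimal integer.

[0]=0x47 (little-endian) → word 0x47
flags [0+:1] = (word>>0) & 0x1 = 1
id [1+:4] = (word>>1) & 0xf = 3  ←
ver [5+:1] = (word>>5) & 0x1 = 0
cnt [6+:1] = (word>>6) & 0x1 = 1
bank [7+:1] = (word>>7) & 0x1 = 0

3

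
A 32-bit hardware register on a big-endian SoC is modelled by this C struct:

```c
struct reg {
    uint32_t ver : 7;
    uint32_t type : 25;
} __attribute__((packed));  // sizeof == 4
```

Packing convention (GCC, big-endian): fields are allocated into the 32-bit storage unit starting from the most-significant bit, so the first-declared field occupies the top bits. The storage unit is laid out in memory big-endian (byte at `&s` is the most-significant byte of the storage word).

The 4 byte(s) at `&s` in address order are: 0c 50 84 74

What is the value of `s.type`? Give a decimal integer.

5276788

[0]=0x0c [1]=0x50 [2]=0x84 [3]=0x74 (big-endian) → word 0x0c508474
ver:7 @ bit 25 → (0x0c508474>>25)&0x7f = 0x6
type:25 @ bit 0 → (0x0c508474>>0)&0x1ffffff = 0x508474  ←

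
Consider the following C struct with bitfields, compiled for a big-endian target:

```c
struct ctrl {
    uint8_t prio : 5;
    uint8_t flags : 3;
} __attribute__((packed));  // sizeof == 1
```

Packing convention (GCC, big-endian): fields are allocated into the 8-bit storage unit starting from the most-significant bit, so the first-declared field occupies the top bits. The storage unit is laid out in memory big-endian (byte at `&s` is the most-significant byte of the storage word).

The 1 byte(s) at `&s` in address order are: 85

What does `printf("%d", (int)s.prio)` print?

[0]=0x85 (big-endian) → word 0x85
prio [3+:5] = (word>>3) & 0x1f = 16  ←
flags [0+:3] = (word>>0) & 0x7 = 5

16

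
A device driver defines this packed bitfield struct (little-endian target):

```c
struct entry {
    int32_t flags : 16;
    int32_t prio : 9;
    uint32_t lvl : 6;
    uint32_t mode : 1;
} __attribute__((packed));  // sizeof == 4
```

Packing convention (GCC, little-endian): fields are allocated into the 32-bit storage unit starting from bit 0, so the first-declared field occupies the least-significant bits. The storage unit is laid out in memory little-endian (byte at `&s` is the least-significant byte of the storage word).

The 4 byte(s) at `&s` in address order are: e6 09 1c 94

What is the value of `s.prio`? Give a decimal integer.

[0]=0xe6 [1]=0x09 [2]=0x1c [3]=0x94 (little-endian) → word 0x941c09e6
flags:16 @ bit 0 → (0x941c09e6>>0)&0xffff = 0x9e6
prio:9 @ bit 16 → (0x941c09e6>>16)&0x1ff = 0x1c  ←
lvl:6 @ bit 25 → (0x941c09e6>>25)&0x3f = 0xa
mode:1 @ bit 31 → (0x941c09e6>>31)&0x1 = 0x1
prio signed 9b, MSB=0: value = 28

28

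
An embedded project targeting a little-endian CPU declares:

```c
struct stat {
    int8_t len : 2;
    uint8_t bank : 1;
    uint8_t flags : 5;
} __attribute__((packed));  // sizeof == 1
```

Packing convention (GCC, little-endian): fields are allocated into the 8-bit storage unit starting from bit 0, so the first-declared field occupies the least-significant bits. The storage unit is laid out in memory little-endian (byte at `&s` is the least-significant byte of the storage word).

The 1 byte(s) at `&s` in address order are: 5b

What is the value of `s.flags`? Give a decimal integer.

[0]=0x5b (little-endian) → word 0x5b
len [0+:2] = (word>>0) & 0x3 = 3
bank [2+:1] = (word>>2) & 0x1 = 0
flags [3+:5] = (word>>3) & 0x1f = 11  ←

11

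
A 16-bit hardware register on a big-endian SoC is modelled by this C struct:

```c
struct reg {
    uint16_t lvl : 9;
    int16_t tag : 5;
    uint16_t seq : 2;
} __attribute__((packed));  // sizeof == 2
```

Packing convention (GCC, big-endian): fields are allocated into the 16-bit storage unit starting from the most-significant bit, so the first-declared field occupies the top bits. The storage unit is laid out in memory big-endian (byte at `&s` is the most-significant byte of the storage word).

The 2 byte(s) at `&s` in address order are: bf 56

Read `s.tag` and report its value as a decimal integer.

-11

[0]=0xbf [1]=0x56 (big-endian) → word 0xbf56
lvl:9 @ bit 7 → (0xbf56>>7)&0x1ff = 0x17e
tag:5 @ bit 2 → (0xbf56>>2)&0x1f = 0x15  ←
seq:2 @ bit 0 → (0xbf56>>0)&0x3 = 0x2
tag signed 5b, MSB=1: 21 - 32 = -11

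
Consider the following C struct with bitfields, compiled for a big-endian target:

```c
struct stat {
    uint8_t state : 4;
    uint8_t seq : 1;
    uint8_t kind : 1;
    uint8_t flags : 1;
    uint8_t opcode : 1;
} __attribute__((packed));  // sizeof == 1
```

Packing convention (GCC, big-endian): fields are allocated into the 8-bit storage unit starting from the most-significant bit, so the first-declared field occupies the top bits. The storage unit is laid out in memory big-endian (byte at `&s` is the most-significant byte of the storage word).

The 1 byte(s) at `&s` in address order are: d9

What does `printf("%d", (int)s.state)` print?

13

[0]=0xd9 (big-endian) → word 0xd9
state [4+:4] = (word>>4) & 0xf = 13  ←
seq [3+:1] = (word>>3) & 0x1 = 1
kind [2+:1] = (word>>2) & 0x1 = 0
flags [1+:1] = (word>>1) & 0x1 = 0
opcode [0+:1] = (word>>0) & 0x1 = 1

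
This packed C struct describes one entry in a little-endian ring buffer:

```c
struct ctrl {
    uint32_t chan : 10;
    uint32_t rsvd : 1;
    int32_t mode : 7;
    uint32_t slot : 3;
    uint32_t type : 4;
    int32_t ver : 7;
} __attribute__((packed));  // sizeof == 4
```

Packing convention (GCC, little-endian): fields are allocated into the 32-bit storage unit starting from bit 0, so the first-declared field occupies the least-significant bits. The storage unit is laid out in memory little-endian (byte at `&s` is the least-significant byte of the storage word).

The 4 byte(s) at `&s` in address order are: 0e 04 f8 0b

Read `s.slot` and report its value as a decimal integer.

6

[0]=0x0e [1]=0x04 [2]=0xf8 [3]=0x0b (little-endian) → word 0x0bf8040e
chan [0+:10] = (word>>0) & 0x3ff = 14
rsvd [10+:1] = (word>>10) & 0x1 = 1
mode [11+:7] = (word>>11) & 0x7f = 0
slot [18+:3] = (word>>18) & 0x7 = 6  ←
type [21+:4] = (word>>21) & 0xf = 15
ver [25+:7] = (word>>25) & 0x7f = 5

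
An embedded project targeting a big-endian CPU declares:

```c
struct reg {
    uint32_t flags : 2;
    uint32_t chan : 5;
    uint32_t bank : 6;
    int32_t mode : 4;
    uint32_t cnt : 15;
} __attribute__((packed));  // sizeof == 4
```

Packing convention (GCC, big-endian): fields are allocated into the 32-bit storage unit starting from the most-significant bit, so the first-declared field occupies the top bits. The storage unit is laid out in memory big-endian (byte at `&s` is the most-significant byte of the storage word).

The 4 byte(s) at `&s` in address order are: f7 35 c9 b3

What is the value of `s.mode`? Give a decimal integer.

-5

[0]=0xf7 [1]=0x35 [2]=0xc9 [3]=0xb3 (big-endian) → word 0xf735c9b3
flags [30+:2] = (word>>30) & 0x3 = 3
chan [25+:5] = (word>>25) & 0x1f = 27
bank [19+:6] = (word>>19) & 0x3f = 38
mode [15+:4] = (word>>15) & 0xf = 11  ←
cnt [0+:15] = (word>>0) & 0x7fff = 18867
mode signed 4b, MSB=1: 11 - 16 = -5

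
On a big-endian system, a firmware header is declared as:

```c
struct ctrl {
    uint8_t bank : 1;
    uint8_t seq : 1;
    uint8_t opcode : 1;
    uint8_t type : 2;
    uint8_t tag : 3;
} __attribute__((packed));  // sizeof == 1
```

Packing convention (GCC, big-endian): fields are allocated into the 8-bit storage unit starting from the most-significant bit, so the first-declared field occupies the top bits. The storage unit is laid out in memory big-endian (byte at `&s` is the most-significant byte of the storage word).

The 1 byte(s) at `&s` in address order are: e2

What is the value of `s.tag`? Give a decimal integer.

[0]=0xe2 (big-endian) → word 0xe2
bank:1 @ bit 7 → (0xe2>>7)&0x1 = 0x1
seq:1 @ bit 6 → (0xe2>>6)&0x1 = 0x1
opcode:1 @ bit 5 → (0xe2>>5)&0x1 = 0x1
type:2 @ bit 3 → (0xe2>>3)&0x3 = 0x0
tag:3 @ bit 0 → (0xe2>>0)&0x7 = 0x2  ←

2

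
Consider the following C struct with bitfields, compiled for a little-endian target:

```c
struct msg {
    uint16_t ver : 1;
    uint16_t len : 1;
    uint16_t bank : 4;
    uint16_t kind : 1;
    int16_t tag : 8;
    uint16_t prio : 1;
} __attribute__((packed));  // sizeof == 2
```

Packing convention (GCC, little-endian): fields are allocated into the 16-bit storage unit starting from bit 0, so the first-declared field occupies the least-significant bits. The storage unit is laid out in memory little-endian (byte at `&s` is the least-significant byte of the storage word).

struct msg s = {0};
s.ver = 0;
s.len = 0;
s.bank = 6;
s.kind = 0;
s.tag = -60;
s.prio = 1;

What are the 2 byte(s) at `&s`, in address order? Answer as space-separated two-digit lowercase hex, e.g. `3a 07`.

18 e2

[0+:1] ver=0 & 0x1 = 0x0; word=0x0000
[1+:1] len=0 & 0x1 = 0x0; word=0x0000
[2+:4] bank=6 & 0xf = 0x6; word=0x0018
[6+:1] kind=0 & 0x1 = 0x0; word=0x0018
[7+:8] tag=-60 & 0xff = 0xc4; word=0x6218
[15+:1] prio=1 & 0x1 = 0x1; word=0xe218
word = 0xe218 → little-endian bytes:
  [0]=0x18  [1]=0xe2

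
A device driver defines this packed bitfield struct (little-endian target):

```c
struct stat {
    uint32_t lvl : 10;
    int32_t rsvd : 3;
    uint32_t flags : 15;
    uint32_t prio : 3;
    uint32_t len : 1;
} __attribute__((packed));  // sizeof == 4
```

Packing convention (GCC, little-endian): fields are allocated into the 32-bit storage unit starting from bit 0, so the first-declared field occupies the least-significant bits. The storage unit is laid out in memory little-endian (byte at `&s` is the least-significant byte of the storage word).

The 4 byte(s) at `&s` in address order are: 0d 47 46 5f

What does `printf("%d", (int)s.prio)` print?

[0]=0x0d [1]=0x47 [2]=0x46 [3]=0x5f (little-endian) → word 0x5f46470d
lvl [0+:10] = (word>>0) & 0x3ff = 781
rsvd [10+:3] = (word>>10) & 0x7 = 1
flags [13+:15] = (word>>13) & 0x7fff = 31282
prio [28+:3] = (word>>28) & 0x7 = 5  ←
len [31+:1] = (word>>31) & 0x1 = 0

5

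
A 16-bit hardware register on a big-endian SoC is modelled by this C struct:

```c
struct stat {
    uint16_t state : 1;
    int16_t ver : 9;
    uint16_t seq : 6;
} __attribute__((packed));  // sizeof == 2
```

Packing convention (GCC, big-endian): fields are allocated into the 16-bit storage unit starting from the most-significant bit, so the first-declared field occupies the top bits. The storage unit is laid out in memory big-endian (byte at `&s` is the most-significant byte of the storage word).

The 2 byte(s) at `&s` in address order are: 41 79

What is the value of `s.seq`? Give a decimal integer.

[0]=0x41 [1]=0x79 (big-endian) → word 0x4179
state [15+:1] = (word>>15) & 0x1 = 0
ver [6+:9] = (word>>6) & 0x1ff = 261
seq [0+:6] = (word>>0) & 0x3f = 57  ←

57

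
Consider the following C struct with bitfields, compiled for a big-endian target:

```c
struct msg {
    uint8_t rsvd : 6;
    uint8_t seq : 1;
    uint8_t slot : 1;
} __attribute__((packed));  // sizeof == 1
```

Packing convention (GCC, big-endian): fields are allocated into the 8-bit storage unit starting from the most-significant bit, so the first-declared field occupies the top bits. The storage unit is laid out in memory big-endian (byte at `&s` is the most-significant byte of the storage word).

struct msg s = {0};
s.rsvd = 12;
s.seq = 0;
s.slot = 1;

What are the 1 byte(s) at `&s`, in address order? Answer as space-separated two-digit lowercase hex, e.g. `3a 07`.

[2+:6] rsvd=12 & 0x3f = 0xc; word=0x30
[1+:1] seq=0 & 0x1 = 0x0; word=0x30
[0+:1] slot=1 & 0x1 = 0x1; word=0x31
word = 0x31 → big-endian bytes:
  [0]=0x31

31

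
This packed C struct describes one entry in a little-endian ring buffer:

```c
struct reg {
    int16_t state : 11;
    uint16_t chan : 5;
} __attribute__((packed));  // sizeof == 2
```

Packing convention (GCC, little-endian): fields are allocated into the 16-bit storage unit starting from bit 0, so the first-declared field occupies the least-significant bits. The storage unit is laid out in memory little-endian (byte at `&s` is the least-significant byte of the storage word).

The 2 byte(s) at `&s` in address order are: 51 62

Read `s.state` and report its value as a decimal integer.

593

[0]=0x51 [1]=0x62 (little-endian) → word 0x6251
state:11 @ bit 0 → (0x6251>>0)&0x7ff = 0x251  ←
chan:5 @ bit 11 → (0x6251>>11)&0x1f = 0xc
state signed 11b, MSB=0: value = 593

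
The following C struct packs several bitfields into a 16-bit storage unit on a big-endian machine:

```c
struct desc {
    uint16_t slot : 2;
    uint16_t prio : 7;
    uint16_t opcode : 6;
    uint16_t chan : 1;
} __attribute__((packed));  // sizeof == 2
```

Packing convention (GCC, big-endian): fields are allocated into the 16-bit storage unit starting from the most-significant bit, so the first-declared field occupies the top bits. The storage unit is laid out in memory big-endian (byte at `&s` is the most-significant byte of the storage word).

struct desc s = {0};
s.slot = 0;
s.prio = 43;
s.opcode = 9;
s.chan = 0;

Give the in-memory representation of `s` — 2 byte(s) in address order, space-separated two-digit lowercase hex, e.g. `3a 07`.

slot (2b) val=0 bits=0x0 at bit 14: 0x0000
prio (7b) val=43 bits=0x2b at bit 7: 0x1580
opcode (6b) val=9 bits=0x9 at bit 1: 0x1592
chan (1b) val=0 bits=0x0 at bit 0: 0x1592
word = 0x1592 → big-endian bytes:
  [0]=0x15  [1]=0x92

15 92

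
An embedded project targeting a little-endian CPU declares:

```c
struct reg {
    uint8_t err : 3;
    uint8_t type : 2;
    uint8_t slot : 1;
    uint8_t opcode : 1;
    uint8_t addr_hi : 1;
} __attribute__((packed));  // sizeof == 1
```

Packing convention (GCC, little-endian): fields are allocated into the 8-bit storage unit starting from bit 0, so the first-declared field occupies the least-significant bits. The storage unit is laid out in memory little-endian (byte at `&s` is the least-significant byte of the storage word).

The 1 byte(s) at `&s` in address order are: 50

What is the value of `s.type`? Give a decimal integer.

[0]=0x50 (little-endian) → word 0x50
err [0+:3] = (word>>0) & 0x7 = 0
type [3+:2] = (word>>3) & 0x3 = 2  ←
slot [5+:1] = (word>>5) & 0x1 = 0
opcode [6+:1] = (word>>6) & 0x1 = 1
addr_hi [7+:1] = (word>>7) & 0x1 = 0

2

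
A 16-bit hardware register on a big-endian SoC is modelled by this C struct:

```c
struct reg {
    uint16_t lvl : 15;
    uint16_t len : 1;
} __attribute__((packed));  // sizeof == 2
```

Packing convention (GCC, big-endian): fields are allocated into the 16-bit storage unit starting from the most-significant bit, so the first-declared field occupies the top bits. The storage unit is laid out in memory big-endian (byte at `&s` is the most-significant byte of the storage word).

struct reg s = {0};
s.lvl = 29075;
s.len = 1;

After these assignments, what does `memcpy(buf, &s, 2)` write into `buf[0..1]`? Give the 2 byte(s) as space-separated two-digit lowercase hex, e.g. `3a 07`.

e3 27

[1+:15] lvl=29075 & 0x7fff = 0x7193; word=0xe326
[0+:1] len=1 & 0x1 = 0x1; word=0xe327
word = 0xe327 → big-endian bytes:
  [0]=0xe3  [1]=0x27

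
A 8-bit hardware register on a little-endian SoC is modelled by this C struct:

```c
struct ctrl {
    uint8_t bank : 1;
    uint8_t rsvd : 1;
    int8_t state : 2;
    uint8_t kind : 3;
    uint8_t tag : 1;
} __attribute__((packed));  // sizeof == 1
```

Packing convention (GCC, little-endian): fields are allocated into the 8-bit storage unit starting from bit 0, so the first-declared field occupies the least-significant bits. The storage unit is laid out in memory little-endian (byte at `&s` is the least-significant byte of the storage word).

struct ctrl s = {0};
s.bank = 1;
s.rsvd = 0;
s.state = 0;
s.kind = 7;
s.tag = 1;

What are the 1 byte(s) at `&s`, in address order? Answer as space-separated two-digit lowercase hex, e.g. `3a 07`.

f1

[0+:1] bank=1 & 0x1 = 0x1; word=0x01
[1+:1] rsvd=0 & 0x1 = 0x0; word=0x01
[2+:2] state=0 & 0x3 = 0x0; word=0x01
[4+:3] kind=7 & 0x7 = 0x7; word=0x71
[7+:1] tag=1 & 0x1 = 0x1; word=0xf1
word = 0xf1 → little-endian bytes:
  [0]=0xf1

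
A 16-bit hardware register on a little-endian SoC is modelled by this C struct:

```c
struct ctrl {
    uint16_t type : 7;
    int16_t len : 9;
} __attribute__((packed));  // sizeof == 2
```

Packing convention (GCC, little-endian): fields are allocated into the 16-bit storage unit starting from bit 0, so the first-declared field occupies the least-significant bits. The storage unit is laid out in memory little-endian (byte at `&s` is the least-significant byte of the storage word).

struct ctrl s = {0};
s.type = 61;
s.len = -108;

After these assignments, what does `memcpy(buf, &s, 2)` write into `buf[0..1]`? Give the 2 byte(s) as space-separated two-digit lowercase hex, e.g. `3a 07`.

3d ca

type:7 = 61 → 0x3d << 0 → word 0x003d
len:9 = -108 → 0x194 << 7 → word 0xca3d
word = 0xca3d → little-endian bytes:
  [0]=0x3d  [1]=0xca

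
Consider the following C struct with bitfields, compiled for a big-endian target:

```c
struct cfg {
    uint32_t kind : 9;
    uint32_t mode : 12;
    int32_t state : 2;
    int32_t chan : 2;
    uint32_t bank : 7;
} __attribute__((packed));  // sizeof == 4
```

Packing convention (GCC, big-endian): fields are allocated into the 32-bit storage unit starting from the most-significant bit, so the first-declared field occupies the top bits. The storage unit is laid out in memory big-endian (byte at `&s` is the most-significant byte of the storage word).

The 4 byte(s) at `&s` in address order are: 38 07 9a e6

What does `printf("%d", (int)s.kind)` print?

[0]=0x38 [1]=0x07 [2]=0x9a [3]=0xe6 (big-endian) → word 0x38079ae6
kind [23+:9] = (word>>23) & 0x1ff = 112  ←
mode [11+:12] = (word>>11) & 0xfff = 243
state [9+:2] = (word>>9) & 0x3 = 1
chan [7+:2] = (word>>7) & 0x3 = 1
bank [0+:7] = (word>>0) & 0x7f = 102

112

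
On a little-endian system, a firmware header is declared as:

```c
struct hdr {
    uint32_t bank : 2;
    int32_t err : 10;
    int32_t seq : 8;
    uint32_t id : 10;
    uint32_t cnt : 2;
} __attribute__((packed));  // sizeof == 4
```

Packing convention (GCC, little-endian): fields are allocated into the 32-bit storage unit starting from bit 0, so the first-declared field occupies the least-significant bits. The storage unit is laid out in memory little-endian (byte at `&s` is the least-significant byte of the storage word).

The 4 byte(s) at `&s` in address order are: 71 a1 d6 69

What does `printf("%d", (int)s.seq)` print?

106

[0]=0x71 [1]=0xa1 [2]=0xd6 [3]=0x69 (little-endian) → word 0x69d6a171
bank [0+:2] = (word>>0) & 0x3 = 1
err [2+:10] = (word>>2) & 0x3ff = 92
seq [12+:8] = (word>>12) & 0xff = 106  ←
id [20+:10] = (word>>20) & 0x3ff = 669
cnt [30+:2] = (word>>30) & 0x3 = 1
seq signed 8b, MSB=0: value = 106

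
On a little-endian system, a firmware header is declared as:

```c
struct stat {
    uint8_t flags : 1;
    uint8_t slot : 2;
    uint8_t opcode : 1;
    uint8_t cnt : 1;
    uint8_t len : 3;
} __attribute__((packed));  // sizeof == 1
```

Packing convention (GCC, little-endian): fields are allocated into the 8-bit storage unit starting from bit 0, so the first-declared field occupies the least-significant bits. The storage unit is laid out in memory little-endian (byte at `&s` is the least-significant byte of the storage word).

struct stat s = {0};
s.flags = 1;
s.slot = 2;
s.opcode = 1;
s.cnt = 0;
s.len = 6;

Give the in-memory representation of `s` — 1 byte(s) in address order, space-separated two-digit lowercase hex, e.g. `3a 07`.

flags (1b) val=1 bits=0x1 at bit 0: 0x01
slot (2b) val=2 bits=0x2 at bit 1: 0x05
opcode (1b) val=1 bits=0x1 at bit 3: 0x0d
cnt (1b) val=0 bits=0x0 at bit 4: 0x0d
len (3b) val=6 bits=0x6 at bit 5: 0xcd
word = 0xcd → little-endian bytes:
  [0]=0xcd

cd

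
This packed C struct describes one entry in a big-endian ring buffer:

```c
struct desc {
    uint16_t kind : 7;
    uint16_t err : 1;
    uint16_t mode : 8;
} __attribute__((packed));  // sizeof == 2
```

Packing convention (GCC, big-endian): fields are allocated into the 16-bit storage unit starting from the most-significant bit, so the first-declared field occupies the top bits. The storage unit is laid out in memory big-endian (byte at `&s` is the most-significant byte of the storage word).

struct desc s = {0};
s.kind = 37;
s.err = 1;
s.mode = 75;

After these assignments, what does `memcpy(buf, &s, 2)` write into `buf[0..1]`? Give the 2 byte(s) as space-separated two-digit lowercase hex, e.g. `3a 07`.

kind (7b) val=37 bits=0x25 at bit 9: 0x4a00
err (1b) val=1 bits=0x1 at bit 8: 0x4b00
mode (8b) val=75 bits=0x4b at bit 0: 0x4b4b
word = 0x4b4b → big-endian bytes:
  [0]=0x4b  [1]=0x4b

4b 4b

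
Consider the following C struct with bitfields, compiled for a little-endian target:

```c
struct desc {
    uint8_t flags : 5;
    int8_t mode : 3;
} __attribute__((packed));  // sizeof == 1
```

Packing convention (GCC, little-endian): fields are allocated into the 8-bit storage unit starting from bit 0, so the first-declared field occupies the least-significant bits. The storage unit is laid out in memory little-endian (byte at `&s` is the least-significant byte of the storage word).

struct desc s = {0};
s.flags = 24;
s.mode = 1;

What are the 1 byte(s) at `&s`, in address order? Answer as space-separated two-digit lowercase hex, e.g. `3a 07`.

flags:5 = 24 → 0x18 << 0 → word 0x18
mode:3 = 1 → 0x1 << 5 → word 0x38
word = 0x38 → little-endian bytes:
  [0]=0x38

38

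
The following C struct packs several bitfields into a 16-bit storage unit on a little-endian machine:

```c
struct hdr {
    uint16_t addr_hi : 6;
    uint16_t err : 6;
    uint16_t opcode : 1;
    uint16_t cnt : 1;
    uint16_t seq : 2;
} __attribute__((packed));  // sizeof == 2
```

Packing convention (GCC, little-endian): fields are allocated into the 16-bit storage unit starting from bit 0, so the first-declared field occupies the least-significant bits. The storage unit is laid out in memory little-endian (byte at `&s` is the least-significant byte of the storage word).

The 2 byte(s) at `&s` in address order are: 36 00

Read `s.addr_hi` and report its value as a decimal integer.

[0]=0x36 [1]=0x00 (little-endian) → word 0x0036
addr_hi:6 @ bit 0 → (0x0036>>0)&0x3f = 0x36  ←
err:6 @ bit 6 → (0x0036>>6)&0x3f = 0x0
opcode:1 @ bit 12 → (0x0036>>12)&0x1 = 0x0
cnt:1 @ bit 13 → (0x0036>>13)&0x1 = 0x0
seq:2 @ bit 14 → (0x0036>>14)&0x3 = 0x0

54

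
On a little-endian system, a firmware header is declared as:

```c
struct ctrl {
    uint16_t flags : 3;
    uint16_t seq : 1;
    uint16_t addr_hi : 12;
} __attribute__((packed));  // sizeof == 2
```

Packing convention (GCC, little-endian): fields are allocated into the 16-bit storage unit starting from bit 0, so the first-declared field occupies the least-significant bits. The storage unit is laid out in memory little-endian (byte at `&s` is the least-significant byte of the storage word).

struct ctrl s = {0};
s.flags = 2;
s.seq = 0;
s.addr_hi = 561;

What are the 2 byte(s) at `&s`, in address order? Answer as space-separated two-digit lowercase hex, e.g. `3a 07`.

12 23

flags (3b) val=2 bits=0x2 at bit 0: 0x0002
seq (1b) val=0 bits=0x0 at bit 3: 0x0002
addr_hi (12b) val=561 bits=0x231 at bit 4: 0x2312
word = 0x2312 → little-endian bytes:
  [0]=0x12  [1]=0x23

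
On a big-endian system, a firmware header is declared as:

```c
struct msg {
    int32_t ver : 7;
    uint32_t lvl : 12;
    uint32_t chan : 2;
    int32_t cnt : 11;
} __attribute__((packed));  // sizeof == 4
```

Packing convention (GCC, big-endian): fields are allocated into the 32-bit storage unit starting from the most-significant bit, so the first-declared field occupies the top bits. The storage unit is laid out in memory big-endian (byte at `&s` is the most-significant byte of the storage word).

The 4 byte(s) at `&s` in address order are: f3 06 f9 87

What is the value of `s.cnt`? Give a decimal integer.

391

[0]=0xf3 [1]=0x06 [2]=0xf9 [3]=0x87 (big-endian) → word 0xf306f987
ver:7 @ bit 25 → (0xf306f987>>25)&0x7f = 0x79
lvl:12 @ bit 13 → (0xf306f987>>13)&0xfff = 0x837
chan:2 @ bit 11 → (0xf306f987>>11)&0x3 = 0x3
cnt:11 @ bit 0 → (0xf306f987>>0)&0x7ff = 0x187  ←
cnt signed 11b, MSB=0: value = 391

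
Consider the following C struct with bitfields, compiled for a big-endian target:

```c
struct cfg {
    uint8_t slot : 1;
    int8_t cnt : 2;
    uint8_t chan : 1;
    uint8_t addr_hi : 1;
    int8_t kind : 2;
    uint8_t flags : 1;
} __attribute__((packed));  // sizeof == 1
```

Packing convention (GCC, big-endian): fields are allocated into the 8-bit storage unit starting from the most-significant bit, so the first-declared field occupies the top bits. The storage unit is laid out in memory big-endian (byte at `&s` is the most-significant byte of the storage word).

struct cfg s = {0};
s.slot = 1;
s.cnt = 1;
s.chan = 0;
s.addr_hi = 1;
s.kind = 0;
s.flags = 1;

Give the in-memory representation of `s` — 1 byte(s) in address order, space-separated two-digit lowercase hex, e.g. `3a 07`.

a9

[7+:1] slot=1 & 0x1 = 0x1; word=0x80
[5+:2] cnt=1 & 0x3 = 0x1; word=0xa0
[4+:1] chan=0 & 0x1 = 0x0; word=0xa0
[3+:1] addr_hi=1 & 0x1 = 0x1; word=0xa8
[1+:2] kind=0 & 0x3 = 0x0; word=0xa8
[0+:1] flags=1 & 0x1 = 0x1; word=0xa9
word = 0xa9 → big-endian bytes:
  [0]=0xa9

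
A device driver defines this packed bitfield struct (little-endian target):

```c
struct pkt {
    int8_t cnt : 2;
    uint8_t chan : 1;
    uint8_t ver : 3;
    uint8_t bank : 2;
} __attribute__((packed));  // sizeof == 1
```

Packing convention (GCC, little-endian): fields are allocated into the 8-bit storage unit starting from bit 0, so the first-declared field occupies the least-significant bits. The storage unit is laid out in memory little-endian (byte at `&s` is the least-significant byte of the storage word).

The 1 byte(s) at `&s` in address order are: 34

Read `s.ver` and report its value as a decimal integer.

[0]=0x34 (little-endian) → word 0x34
cnt:2 @ bit 0 → (0x34>>0)&0x3 = 0x0
chan:1 @ bit 2 → (0x34>>2)&0x1 = 0x1
ver:3 @ bit 3 → (0x34>>3)&0x7 = 0x6  ←
bank:2 @ bit 6 → (0x34>>6)&0x3 = 0x0

6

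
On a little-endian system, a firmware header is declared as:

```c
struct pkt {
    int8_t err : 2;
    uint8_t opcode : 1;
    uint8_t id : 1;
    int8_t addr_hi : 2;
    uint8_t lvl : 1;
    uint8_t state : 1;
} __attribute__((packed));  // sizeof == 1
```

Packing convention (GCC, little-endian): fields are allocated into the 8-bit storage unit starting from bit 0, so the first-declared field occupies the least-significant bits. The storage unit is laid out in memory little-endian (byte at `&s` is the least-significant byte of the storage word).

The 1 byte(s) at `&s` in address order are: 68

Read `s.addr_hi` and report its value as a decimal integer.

[0]=0x68 (little-endian) → word 0x68
err:2 @ bit 0 → (0x68>>0)&0x3 = 0x0
opcode:1 @ bit 2 → (0x68>>2)&0x1 = 0x0
id:1 @ bit 3 → (0x68>>3)&0x1 = 0x1
addr_hi:2 @ bit 4 → (0x68>>4)&0x3 = 0x2  ←
lvl:1 @ bit 6 → (0x68>>6)&0x1 = 0x1
state:1 @ bit 7 → (0x68>>7)&0x1 = 0x0
addr_hi signed 2b, MSB=1: 2 - 4 = -2

-2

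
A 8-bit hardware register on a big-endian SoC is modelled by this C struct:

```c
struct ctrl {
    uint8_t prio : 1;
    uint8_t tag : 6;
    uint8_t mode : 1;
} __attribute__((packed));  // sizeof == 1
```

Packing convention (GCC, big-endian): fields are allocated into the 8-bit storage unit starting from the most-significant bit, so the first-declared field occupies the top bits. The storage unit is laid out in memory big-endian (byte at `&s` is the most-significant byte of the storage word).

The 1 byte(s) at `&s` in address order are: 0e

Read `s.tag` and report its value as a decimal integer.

7

[0]=0x0e (big-endian) → word 0x0e
prio:1 @ bit 7 → (0x0e>>7)&0x1 = 0x0
tag:6 @ bit 1 → (0x0e>>1)&0x3f = 0x7  ←
mode:1 @ bit 0 → (0x0e>>0)&0x1 = 0x0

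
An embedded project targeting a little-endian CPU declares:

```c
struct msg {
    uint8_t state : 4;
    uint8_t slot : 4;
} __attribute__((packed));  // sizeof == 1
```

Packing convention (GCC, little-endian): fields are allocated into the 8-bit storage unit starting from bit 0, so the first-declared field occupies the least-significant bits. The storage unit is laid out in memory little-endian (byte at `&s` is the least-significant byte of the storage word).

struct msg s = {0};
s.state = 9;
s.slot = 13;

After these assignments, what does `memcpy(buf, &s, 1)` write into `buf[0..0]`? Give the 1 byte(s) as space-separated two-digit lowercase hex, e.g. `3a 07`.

d9

state:4 = 9 → 0x9 << 0 → word 0x09
slot:4 = 13 → 0xd << 4 → word 0xd9
word = 0xd9 → little-endian bytes:
  [0]=0xd9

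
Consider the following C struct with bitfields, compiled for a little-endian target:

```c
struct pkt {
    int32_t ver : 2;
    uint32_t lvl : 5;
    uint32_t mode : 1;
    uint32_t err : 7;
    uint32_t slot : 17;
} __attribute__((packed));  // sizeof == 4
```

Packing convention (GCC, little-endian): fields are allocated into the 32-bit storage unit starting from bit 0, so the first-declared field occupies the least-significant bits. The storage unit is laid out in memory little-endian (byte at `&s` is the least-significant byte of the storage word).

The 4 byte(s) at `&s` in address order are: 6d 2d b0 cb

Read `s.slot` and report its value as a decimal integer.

[0]=0x6d [1]=0x2d [2]=0xb0 [3]=0xcb (little-endian) → word 0xcbb02d6d
ver:2 @ bit 0 → (0xcbb02d6d>>0)&0x3 = 0x1
lvl:5 @ bit 2 → (0xcbb02d6d>>2)&0x1f = 0x1b
mode:1 @ bit 7 → (0xcbb02d6d>>7)&0x1 = 0x0
err:7 @ bit 8 → (0xcbb02d6d>>8)&0x7f = 0x2d
slot:17 @ bit 15 → (0xcbb02d6d>>15)&0x1ffff = 0x19760  ←

104288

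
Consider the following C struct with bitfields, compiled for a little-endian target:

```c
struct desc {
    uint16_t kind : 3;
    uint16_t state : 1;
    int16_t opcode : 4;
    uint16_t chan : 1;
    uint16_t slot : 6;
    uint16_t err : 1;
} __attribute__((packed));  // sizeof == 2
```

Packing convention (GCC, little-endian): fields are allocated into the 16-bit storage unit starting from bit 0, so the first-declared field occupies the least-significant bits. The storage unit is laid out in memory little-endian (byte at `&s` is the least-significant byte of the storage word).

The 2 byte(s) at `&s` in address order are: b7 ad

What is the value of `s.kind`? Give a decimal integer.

[0]=0xb7 [1]=0xad (little-endian) → word 0xadb7
kind:3 @ bit 0 → (0xadb7>>0)&0x7 = 0x7  ←
state:1 @ bit 3 → (0xadb7>>3)&0x1 = 0x0
opcode:4 @ bit 4 → (0xadb7>>4)&0xf = 0xb
chan:1 @ bit 8 → (0xadb7>>8)&0x1 = 0x1
slot:6 @ bit 9 → (0xadb7>>9)&0x3f = 0x16
err:1 @ bit 15 → (0xadb7>>15)&0x1 = 0x1

7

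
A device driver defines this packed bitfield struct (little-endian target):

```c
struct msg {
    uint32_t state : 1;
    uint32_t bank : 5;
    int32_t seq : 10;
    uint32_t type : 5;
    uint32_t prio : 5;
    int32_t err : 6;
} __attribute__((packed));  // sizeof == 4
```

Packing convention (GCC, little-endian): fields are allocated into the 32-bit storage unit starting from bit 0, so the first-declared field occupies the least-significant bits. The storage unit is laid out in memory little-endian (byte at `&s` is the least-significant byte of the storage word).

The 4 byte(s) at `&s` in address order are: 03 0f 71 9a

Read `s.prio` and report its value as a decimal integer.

[0]=0x03 [1]=0x0f [2]=0x71 [3]=0x9a (little-endian) → word 0x9a710f03
state:1 @ bit 0 → (0x9a710f03>>0)&0x1 = 0x1
bank:5 @ bit 1 → (0x9a710f03>>1)&0x1f = 0x1
seq:10 @ bit 6 → (0x9a710f03>>6)&0x3ff = 0x3c
type:5 @ bit 16 → (0x9a710f03>>16)&0x1f = 0x11
prio:5 @ bit 21 → (0x9a710f03>>21)&0x1f = 0x13  ←
err:6 @ bit 26 → (0x9a710f03>>26)&0x3f = 0x26

19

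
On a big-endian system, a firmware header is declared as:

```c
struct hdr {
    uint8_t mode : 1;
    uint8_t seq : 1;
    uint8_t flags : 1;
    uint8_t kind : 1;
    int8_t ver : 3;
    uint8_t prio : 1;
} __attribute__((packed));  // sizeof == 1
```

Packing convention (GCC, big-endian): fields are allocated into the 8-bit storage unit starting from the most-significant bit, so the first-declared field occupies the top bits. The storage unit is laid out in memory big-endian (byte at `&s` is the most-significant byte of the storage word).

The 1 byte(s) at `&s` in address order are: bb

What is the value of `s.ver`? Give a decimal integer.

-3

[0]=0xbb (big-endian) → word 0xbb
mode [7+:1] = (word>>7) & 0x1 = 1
seq [6+:1] = (word>>6) & 0x1 = 0
flags [5+:1] = (word>>5) & 0x1 = 1
kind [4+:1] = (word>>4) & 0x1 = 1
ver [1+:3] = (word>>1) & 0x7 = 5  ←
prio [0+:1] = (word>>0) & 0x1 = 1
ver signed 3b, MSB=1: 5 - 8 = -3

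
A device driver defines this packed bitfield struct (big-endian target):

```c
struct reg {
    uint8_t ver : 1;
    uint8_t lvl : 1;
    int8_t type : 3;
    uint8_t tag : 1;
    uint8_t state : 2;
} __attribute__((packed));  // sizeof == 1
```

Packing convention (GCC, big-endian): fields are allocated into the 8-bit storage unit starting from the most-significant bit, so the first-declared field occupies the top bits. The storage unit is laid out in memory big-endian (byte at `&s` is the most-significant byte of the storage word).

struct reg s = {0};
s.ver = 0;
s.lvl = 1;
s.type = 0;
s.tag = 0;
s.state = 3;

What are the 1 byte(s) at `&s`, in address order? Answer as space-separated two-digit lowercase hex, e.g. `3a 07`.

[7+:1] ver=0 & 0x1 = 0x0; word=0x00
[6+:1] lvl=1 & 0x1 = 0x1; word=0x40
[3+:3] type=0 & 0x7 = 0x0; word=0x40
[2+:1] tag=0 & 0x1 = 0x0; word=0x40
[0+:2] state=3 & 0x3 = 0x3; word=0x43
word = 0x43 → big-endian bytes:
  [0]=0x43

43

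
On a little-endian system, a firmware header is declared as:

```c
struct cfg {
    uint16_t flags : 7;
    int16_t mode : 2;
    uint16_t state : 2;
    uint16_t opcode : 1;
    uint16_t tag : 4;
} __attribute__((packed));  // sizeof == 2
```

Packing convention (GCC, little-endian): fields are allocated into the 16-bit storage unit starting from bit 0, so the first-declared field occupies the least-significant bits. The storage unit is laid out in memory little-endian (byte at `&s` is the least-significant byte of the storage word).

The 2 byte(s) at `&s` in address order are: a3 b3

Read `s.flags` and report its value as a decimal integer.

35

[0]=0xa3 [1]=0xb3 (little-endian) → word 0xb3a3
flags [0+:7] = (word>>0) & 0x7f = 35  ←
mode [7+:2] = (word>>7) & 0x3 = 3
state [9+:2] = (word>>9) & 0x3 = 1
opcode [11+:1] = (word>>11) & 0x1 = 0
tag [12+:4] = (word>>12) & 0xf = 11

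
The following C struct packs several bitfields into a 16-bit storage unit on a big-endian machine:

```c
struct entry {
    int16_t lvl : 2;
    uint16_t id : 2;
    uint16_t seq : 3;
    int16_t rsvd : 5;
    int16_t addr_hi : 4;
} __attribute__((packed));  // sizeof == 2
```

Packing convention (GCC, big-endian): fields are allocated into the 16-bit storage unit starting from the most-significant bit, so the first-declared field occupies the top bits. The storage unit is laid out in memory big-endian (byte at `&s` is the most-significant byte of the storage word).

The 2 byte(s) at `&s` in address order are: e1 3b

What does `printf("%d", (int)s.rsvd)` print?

[0]=0xe1 [1]=0x3b (big-endian) → word 0xe13b
lvl:2 @ bit 14 → (0xe13b>>14)&0x3 = 0x3
id:2 @ bit 12 → (0xe13b>>12)&0x3 = 0x2
seq:3 @ bit 9 → (0xe13b>>9)&0x7 = 0x0
rsvd:5 @ bit 4 → (0xe13b>>4)&0x1f = 0x13  ←
addr_hi:4 @ bit 0 → (0xe13b>>0)&0xf = 0xb
rsvd signed 5b, MSB=1: 19 - 32 = -13

-13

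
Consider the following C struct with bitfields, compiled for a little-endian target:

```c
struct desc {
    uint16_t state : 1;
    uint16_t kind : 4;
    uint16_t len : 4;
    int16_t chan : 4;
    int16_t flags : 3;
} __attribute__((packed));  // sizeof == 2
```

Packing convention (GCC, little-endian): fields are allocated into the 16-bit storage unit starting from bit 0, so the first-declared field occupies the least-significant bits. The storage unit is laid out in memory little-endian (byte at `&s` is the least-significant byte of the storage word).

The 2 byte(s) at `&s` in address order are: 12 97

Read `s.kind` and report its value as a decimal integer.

[0]=0x12 [1]=0x97 (little-endian) → word 0x9712
state:1 @ bit 0 → (0x9712>>0)&0x1 = 0x0
kind:4 @ bit 1 → (0x9712>>1)&0xf = 0x9  ←
len:4 @ bit 5 → (0x9712>>5)&0xf = 0x8
chan:4 @ bit 9 → (0x9712>>9)&0xf = 0xb
flags:3 @ bit 13 → (0x9712>>13)&0x7 = 0x4

9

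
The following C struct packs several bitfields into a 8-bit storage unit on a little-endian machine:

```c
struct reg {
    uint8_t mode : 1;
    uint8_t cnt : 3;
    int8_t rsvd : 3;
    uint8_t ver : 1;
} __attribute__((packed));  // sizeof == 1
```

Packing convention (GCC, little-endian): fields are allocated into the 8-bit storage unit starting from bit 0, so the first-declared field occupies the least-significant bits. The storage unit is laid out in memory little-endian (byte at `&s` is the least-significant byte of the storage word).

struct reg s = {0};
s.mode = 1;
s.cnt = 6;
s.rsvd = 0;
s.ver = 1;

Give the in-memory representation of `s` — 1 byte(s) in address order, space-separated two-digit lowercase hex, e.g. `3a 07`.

8d

mode (1b) val=1 bits=0x1 at bit 0: 0x01
cnt (3b) val=6 bits=0x6 at bit 1: 0x0d
rsvd (3b) val=0 bits=0x0 at bit 4: 0x0d
ver (1b) val=1 bits=0x1 at bit 7: 0x8d
word = 0x8d → little-endian bytes:
  [0]=0x8d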